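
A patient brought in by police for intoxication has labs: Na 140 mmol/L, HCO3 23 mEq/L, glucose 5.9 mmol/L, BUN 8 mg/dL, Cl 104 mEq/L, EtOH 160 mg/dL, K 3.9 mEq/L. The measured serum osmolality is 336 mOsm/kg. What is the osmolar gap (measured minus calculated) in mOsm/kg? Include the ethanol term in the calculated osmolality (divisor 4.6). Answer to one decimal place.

Calculated osmolality = 2·Na + glucose + BUN/2.8 + ethanol/4.6
= 2·140 + 5.9 + 8/2.8 + 160/4.6
= 280 + 5.90 + 2.86 + 34.78
= 323.54 mOsm/kg ≈ 323.5 mOsm/kg
Osmolar gap = measured − calculated = 336 − 323.5 = 12.5 mOsm/kg

12.5 mOsm/kg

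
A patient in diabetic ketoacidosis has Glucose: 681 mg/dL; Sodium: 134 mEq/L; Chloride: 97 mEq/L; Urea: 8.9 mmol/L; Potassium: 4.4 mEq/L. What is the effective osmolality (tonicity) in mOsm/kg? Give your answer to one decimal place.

305.8 mOsm/kg

Effective osmolality excludes urea (freely permeant across cell membranes):
2·Na + glucose/18
= 2·134 + 681/18
= 268 + 37.83
= 305.83 mOsm/kg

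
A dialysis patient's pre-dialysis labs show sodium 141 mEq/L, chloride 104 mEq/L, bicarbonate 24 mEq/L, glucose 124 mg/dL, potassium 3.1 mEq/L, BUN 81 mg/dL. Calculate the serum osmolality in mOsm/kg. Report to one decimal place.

Calculated osmolality = 2·Na + glucose/18 + BUN/2.8
= 2·141 + 124/18 + 81/2.8
= 282 + 6.89 + 28.93
= 317.82 mOsm/kg

317.8 mOsm/kg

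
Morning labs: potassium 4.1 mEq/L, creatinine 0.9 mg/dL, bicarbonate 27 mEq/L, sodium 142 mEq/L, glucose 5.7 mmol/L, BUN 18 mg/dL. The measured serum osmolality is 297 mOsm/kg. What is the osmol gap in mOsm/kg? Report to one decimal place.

Calculated osmolality = 2·Na + glucose + BUN/2.8
= 2·142 + 5.7 + 18/2.8
= 284 + 5.70 + 6.43
= 296.13 mOsm/kg ≈ 296.1 mOsm/kg
Osmolar gap = measured − calculated = 297 − 296.1 = 0.9 mOsm/kg

0.9 mOsm/kg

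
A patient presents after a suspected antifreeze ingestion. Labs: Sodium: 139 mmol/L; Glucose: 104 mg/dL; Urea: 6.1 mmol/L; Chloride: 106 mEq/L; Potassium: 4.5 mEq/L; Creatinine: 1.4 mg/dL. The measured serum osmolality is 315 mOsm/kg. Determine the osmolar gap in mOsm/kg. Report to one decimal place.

25.1 mOsm/kg

Calculated osmolality = 2·Na + glucose/18 + urea
= 2·139 + 104/18 + 6.1
= 278 + 5.78 + 6.10
= 289.88 mOsm/kg ≈ 289.9 mOsm/kg
Osmolar gap = measured − calculated = 315 − 289.9 = 25.1 mOsm/kg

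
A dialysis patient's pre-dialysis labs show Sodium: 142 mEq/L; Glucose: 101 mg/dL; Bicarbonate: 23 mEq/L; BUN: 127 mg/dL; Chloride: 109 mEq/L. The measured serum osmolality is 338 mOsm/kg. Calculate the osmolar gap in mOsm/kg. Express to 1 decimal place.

Calculated osmolality = 2·Na + glucose/18 + BUN/2.8
= 2·142 + 101/18 + 127/2.8
= 284 + 5.61 + 45.36
= 334.97 mOsm/kg ≈ 335.0 mOsm/kg
Osmolar gap = measured − calculated = 338 − 335.0 = 3.0 mOsm/kg

3.0 mOsm/kg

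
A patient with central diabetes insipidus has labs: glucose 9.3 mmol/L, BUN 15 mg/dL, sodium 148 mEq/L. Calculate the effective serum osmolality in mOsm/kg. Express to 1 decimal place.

305.3 mOsm/kg

Effective osmolality excludes urea (freely permeant across cell membranes):
2·Na + glucose
= 2·148 + 9.3
= 296 + 9.3
= 305.3 mOsm/kg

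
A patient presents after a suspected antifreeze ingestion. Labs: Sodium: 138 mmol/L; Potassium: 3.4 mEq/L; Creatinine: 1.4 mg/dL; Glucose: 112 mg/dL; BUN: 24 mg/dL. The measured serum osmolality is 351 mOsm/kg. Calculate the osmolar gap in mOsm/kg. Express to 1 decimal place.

60.2 mOsm/kg

Calculated osmolality = 2·Na + glucose/18 + BUN/2.8
= 2·138 + 112/18 + 24/2.8
= 276 + 6.22 + 8.57
= 290.79 mOsm/kg ≈ 290.8 mOsm/kg
Osmolar gap = measured − calculated = 351 − 290.8 = 60.2 mOsm/kg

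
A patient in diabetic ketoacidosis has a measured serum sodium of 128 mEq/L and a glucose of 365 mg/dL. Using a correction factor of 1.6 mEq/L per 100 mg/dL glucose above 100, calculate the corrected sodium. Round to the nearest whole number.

132 mEq/L

Corrected Na = measured Na + 1.6 · (glucose − 100)/100
= 128 + 1.6 · (365 − 100)/100
= 128 + 4.2
= 132.2 mEq/L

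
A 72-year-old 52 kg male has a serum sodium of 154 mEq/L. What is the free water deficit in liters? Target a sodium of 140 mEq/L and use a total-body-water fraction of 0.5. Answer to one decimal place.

TBW = 0.5 · 52 = 26 L
Free water deficit = TBW · (Na/140 − 1)
= 26 · (154/140 − 1)
= 26 · 0.1
= 2.6 L

2.6 L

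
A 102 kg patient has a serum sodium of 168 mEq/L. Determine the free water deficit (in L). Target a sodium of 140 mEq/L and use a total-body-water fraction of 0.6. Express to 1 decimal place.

TBW = 0.6 · 102 = 61.2 L
Free water deficit = TBW · (Na/140 − 1)
= 61.2 · (168/140 − 1)
= 61.2 · 0.2
= 12.24 L

12.2 L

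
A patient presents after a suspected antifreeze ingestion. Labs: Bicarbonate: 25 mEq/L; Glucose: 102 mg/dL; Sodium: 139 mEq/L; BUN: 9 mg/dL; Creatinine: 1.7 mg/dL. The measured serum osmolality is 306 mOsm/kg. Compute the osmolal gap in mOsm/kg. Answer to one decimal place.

Calculated osmolality = 2·Na + glucose/18 + BUN/2.8
= 2·139 + 102/18 + 9/2.8
= 278 + 5.67 + 3.21
= 286.88 mOsm/kg ≈ 286.9 mOsm/kg
Osmolar gap = measured − calculated = 306 − 286.9 = 19.1 mOsm/kg

19.1 mOsm/kg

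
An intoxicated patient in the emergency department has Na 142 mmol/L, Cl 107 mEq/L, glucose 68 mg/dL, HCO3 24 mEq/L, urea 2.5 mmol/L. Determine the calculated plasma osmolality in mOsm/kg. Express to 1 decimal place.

Calculated osmolality = 2·Na + glucose/18 + urea
= 2·142 + 68/18 + 2.5
= 284 + 3.78 + 2.50
= 290.28 mOsm/kg

290.3 mOsm/kg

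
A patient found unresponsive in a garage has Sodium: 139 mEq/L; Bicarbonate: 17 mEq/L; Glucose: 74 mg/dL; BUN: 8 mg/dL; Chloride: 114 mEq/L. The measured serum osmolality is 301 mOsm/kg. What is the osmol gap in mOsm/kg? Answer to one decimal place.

16.0 mOsm/kg

Calculated osmolality = 2·Na + glucose/18 + BUN/2.8
= 2·139 + 74/18 + 8/2.8
= 278 + 4.11 + 2.86
= 284.97 mOsm/kg ≈ 285.0 mOsm/kg
Osmolar gap = measured − calculated = 301 − 285.0 = 16.0 mOsm/kg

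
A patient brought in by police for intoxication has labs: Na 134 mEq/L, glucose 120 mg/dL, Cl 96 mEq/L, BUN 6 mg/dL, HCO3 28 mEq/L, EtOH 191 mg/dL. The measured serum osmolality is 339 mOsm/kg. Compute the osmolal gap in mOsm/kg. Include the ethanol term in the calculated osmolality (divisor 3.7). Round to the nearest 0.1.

10.6 mOsm/kg

Calculated osmolality = 2·Na + glucose/18 + BUN/2.8 + ethanol/3.7
= 2·134 + 120/18 + 6/2.8 + 191/3.7
= 268 + 6.67 + 2.14 + 51.62
= 328.43 mOsm/kg ≈ 328.4 mOsm/kg
Osmolar gap = measured − calculated = 339 − 328.4 = 10.6 mOsm/kg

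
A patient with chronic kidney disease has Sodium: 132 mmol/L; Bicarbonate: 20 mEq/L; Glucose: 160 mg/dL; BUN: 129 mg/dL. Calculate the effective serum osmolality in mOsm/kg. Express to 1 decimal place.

Effective osmolality excludes urea (freely permeant across cell membranes):
2·Na + glucose/18
= 2·132 + 160/18
= 264 + 8.89
= 272.89 mOsm/kg

272.9 mOsm/kg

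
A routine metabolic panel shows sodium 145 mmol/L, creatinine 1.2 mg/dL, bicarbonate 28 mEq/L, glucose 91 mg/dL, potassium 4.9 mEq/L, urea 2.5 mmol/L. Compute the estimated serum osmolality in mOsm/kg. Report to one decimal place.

297.6 mOsm/kg

Calculated osmolality = 2·Na + glucose/18 + urea
= 2·145 + 91/18 + 2.5
= 290 + 5.06 + 2.50
= 297.56 mOsm/kg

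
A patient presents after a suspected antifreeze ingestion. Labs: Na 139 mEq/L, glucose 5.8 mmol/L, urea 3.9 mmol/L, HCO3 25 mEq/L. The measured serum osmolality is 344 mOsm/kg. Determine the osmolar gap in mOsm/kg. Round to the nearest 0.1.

Calculated osmolality = 2·Na + glucose + urea
= 2·139 + 5.8 + 3.9
= 278 + 5.80 + 3.90
= 287.7 mOsm/kg ≈ 287.7 mOsm/kg
Osmolar gap = measured − calculated = 344 − 287.7 = 56.3 mOsm/kg

56.3 mOsm/kg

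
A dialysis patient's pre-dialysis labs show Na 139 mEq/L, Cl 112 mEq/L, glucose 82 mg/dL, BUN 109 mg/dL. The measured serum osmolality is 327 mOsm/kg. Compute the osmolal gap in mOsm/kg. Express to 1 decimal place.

Calculated osmolality = 2·Na + glucose/18 + BUN/2.8
= 2·139 + 82/18 + 109/2.8
= 278 + 4.56 + 38.93
= 321.49 mOsm/kg ≈ 321.5 mOsm/kg
Osmolar gap = measured − calculated = 327 − 321.5 = 5.5 mOsm/kg

5.5 mOsm/kg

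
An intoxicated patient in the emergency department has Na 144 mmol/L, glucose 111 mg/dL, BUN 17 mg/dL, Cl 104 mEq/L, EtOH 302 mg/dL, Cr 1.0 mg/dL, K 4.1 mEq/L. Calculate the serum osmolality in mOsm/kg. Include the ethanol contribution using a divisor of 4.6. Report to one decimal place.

Calculated osmolality = 2·Na + glucose/18 + BUN/2.8 + ethanol/4.6
= 2·144 + 111/18 + 17/2.8 + 302/4.6
= 288 + 6.17 + 6.07 + 65.65
= 365.89 mOsm/kg

365.9 mOsm/kg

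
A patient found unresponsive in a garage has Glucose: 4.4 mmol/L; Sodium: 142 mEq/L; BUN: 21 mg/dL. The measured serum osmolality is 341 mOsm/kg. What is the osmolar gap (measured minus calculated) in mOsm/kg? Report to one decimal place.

45.1 mOsm/kg

Calculated osmolality = 2·Na + glucose + BUN/2.8
= 2·142 + 4.4 + 21/2.8
= 284 + 4.40 + 7.50
= 295.9 mOsm/kg ≈ 295.9 mOsm/kg
Osmolar gap = measured − calculated = 341 − 295.9 = 45.1 mOsm/kg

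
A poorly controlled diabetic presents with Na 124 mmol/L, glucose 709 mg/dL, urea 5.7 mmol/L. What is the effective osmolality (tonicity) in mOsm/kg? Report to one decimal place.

287.4 mOsm/kg

Effective osmolality excludes urea (freely permeant across cell membranes):
2·Na + glucose/18
= 2·124 + 709/18
= 248 + 39.39
= 287.39 mOsm/kg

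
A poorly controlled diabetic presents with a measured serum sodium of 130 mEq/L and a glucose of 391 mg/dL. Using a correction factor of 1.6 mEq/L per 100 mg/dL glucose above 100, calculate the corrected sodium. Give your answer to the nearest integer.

Corrected Na = measured Na + 1.6 · (glucose − 100)/100
= 130 + 1.6 · (391 − 100)/100
= 130 + 4.7
= 134.7 mEq/L

135 mEq/L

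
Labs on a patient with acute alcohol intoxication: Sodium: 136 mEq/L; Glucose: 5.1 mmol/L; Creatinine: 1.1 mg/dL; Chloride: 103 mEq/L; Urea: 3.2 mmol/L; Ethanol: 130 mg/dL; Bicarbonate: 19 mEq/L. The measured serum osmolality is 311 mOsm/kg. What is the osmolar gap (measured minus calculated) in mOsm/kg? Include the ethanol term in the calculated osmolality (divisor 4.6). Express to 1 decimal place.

Calculated osmolality = 2·Na + glucose + urea + ethanol/4.6
= 2·136 + 5.1 + 3.2 + 130/4.6
= 272 + 5.10 + 3.20 + 28.26
= 308.56 mOsm/kg ≈ 308.6 mOsm/kg
Osmolar gap = measured − calculated = 311 − 308.6 = 2.4 mOsm/kg

2.4 mOsm/kg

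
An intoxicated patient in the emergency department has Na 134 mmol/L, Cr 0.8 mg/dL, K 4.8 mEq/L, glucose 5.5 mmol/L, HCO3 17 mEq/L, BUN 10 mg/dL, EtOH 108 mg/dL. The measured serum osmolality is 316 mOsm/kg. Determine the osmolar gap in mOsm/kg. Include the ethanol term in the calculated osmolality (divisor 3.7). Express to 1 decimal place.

Calculated osmolality = 2·Na + glucose + BUN/2.8 + ethanol/3.7
= 2·134 + 5.5 + 10/2.8 + 108/3.7
= 268 + 5.50 + 3.57 + 29.19
= 306.26 mOsm/kg ≈ 306.3 mOsm/kg
Osmolar gap = measured − calculated = 316 − 306.3 = 9.7 mOsm/kg

9.7 mOsm/kg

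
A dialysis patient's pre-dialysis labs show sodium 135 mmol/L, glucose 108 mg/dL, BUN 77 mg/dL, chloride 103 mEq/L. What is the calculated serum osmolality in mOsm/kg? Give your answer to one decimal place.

Calculated osmolality = 2·Na + glucose/18 + BUN/2.8
= 2·135 + 108/18 + 77/2.8
= 270 + 6 + 27.50
= 303.5 mOsm/kg

303.5 mOsm/kg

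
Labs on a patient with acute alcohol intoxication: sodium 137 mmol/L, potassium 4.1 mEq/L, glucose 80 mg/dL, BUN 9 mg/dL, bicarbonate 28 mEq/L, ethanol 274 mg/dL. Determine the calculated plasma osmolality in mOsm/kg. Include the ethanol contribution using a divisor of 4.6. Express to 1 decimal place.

Calculated osmolality = 2·Na + glucose/18 + BUN/2.8 + ethanol/4.6
= 2·137 + 80/18 + 9/2.8 + 274/4.6
= 274 + 4.44 + 3.21 + 59.57
= 341.22 mOsm/kg

341.2 mOsm/kg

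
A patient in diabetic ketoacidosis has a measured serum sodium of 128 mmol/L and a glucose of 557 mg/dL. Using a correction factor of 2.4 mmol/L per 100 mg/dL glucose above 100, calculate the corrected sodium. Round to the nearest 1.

139 mmol/L

Corrected Na = measured Na + 2.4 · (glucose − 100)/100
= 128 + 2.4 · (557 − 100)/100
= 128 + 11
= 139 mmol/L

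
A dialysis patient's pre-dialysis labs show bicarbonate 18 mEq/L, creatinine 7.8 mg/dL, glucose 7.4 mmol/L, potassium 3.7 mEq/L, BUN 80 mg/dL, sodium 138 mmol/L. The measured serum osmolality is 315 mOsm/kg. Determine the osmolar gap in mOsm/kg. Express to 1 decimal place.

3.0 mOsm/kg

Calculated osmolality = 2·Na + glucose + BUN/2.8
= 2·138 + 7.4 + 80/2.8
= 276 + 7.40 + 28.57
= 311.97 mOsm/kg ≈ 312.0 mOsm/kg
Osmolar gap = measured − calculated = 315 − 312.0 = 3.0 mOsm/kg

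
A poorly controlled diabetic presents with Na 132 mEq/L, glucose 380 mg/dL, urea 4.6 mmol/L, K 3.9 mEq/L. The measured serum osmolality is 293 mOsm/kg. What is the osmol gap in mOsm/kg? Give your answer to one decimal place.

3.3 mOsm/kg

Calculated osmolality = 2·Na + glucose/18 + urea
= 2·132 + 380/18 + 4.6
= 264 + 21.11 + 4.60
= 289.71 mOsm/kg ≈ 289.7 mOsm/kg
Osmolar gap = measured − calculated = 293 − 289.7 = 3.3 mOsm/kg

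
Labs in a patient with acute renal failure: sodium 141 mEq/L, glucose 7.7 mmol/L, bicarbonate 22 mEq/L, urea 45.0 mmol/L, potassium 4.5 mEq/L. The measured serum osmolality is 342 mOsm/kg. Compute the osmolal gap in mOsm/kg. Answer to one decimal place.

Calculated osmolality = 2·Na + glucose + urea
= 2·141 + 7.7 + 45
= 282 + 7.70 + 45
= 334.7 mOsm/kg ≈ 334.7 mOsm/kg
Osmolar gap = measured − calculated = 342 − 334.7 = 7.3 mOsm/kg

7.3 mOsm/kg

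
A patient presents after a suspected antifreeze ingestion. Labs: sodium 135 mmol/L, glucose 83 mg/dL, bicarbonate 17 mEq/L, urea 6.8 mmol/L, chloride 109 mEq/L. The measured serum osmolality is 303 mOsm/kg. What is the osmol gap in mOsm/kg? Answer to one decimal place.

21.6 mOsm/kg

Calculated osmolality = 2·Na + glucose/18 + urea
= 2·135 + 83/18 + 6.8
= 270 + 4.61 + 6.80
= 281.41 mOsm/kg ≈ 281.4 mOsm/kg
Osmolar gap = measured − calculated = 303 − 281.4 = 21.6 mOsm/kg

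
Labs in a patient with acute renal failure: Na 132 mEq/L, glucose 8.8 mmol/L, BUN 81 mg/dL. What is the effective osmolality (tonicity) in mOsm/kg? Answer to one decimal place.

Effective osmolality excludes urea (freely permeant across cell membranes):
2·Na + glucose
= 2·132 + 8.8
= 264 + 8.8
= 272.8 mOsm/kg

272.8 mOsm/kg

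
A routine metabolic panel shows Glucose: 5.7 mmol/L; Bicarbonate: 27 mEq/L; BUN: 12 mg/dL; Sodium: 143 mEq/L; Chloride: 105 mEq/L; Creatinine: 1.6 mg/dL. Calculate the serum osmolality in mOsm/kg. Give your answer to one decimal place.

296.0 mOsm/kg

Calculated osmolality = 2·Na + glucose + BUN/2.8
= 2·143 + 5.7 + 12/2.8
= 286 + 5.70 + 4.29
= 295.99 mOsm/kg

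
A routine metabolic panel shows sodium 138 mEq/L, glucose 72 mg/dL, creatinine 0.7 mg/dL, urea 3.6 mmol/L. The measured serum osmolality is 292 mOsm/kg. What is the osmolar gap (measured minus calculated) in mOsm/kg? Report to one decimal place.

8.4 mOsm/kg

Calculated osmolality = 2·Na + glucose/18 + urea
= 2·138 + 72/18 + 3.6
= 276 + 4 + 3.60
= 283.6 mOsm/kg ≈ 283.6 mOsm/kg
Osmolar gap = measured − calculated = 292 − 283.6 = 8.4 mOsm/kg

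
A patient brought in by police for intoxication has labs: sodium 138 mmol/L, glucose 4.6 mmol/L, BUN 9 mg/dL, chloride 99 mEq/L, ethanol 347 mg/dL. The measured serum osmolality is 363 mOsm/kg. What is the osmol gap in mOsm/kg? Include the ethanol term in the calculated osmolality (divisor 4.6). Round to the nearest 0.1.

3.8 mOsm/kg

Calculated osmolality = 2·Na + glucose + BUN/2.8 + ethanol/4.6
= 2·138 + 4.6 + 9/2.8 + 347/4.6
= 276 + 4.60 + 3.21 + 75.43
= 359.24 mOsm/kg ≈ 359.2 mOsm/kg
Osmolar gap = measured − calculated = 363 − 359.2 = 3.8 mOsm/kg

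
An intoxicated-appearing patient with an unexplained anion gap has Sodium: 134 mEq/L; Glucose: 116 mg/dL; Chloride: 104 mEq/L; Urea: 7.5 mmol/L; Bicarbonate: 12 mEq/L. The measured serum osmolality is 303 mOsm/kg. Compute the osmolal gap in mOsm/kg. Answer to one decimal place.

Calculated osmolality = 2·Na + glucose/18 + urea
= 2·134 + 116/18 + 7.5
= 268 + 6.44 + 7.50
= 281.94 mOsm/kg ≈ 281.9 mOsm/kg
Osmolar gap = measured − calculated = 303 − 281.9 = 21.1 mOsm/kg

21.1 mOsm/kg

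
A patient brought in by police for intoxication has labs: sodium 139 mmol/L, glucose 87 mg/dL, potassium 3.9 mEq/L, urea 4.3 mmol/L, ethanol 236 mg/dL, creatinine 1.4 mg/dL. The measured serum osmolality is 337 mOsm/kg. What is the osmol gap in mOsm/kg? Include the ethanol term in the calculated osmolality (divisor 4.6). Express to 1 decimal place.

-1.4 mOsm/kg

Calculated osmolality = 2·Na + glucose/18 + urea + ethanol/4.6
= 2·139 + 87/18 + 4.3 + 236/4.6
= 278 + 4.83 + 4.30 + 51.30
= 338.43 mOsm/kg ≈ 338.4 mOsm/kg
Osmolar gap = measured − calculated = 337 − 338.4 = -1.4 mOsm/kg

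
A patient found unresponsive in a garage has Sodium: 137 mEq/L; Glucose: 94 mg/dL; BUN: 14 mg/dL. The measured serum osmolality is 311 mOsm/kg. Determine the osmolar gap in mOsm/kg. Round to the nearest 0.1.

Calculated osmolality = 2·Na + glucose/18 + BUN/2.8
= 2·137 + 94/18 + 14/2.8
= 274 + 5.22 + 5
= 284.22 mOsm/kg ≈ 284.2 mOsm/kg
Osmolar gap = measured − calculated = 311 − 284.2 = 26.8 mOsm/kg

26.8 mOsm/kg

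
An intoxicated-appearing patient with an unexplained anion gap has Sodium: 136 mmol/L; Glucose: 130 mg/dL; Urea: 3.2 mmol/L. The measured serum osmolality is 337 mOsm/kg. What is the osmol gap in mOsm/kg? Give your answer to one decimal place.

54.6 mOsm/kg

Calculated osmolality = 2·Na + glucose/18 + urea
= 2·136 + 130/18 + 3.2
= 272 + 7.22 + 3.20
= 282.42 mOsm/kg ≈ 282.4 mOsm/kg
Osmolar gap = measured − calculated = 337 − 282.4 = 54.6 mOsm/kg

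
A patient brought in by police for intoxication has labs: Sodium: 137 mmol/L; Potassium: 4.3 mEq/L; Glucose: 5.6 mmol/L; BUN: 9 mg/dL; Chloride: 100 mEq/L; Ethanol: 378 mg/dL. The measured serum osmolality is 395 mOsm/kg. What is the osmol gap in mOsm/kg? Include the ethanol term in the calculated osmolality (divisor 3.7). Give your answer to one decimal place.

10.0 mOsm/kg

Calculated osmolality = 2·Na + glucose + BUN/2.8 + ethanol/3.7
= 2·137 + 5.6 + 9/2.8 + 378/3.7
= 274 + 5.60 + 3.21 + 102.16
= 384.97 mOsm/kg ≈ 385.0 mOsm/kg
Osmolar gap = measured − calculated = 395 − 385.0 = 10.0 mOsm/kg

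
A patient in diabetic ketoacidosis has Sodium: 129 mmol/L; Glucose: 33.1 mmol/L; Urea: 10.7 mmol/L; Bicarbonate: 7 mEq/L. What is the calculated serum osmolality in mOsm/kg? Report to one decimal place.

Calculated osmolality = 2·Na + glucose + urea
= 2·129 + 33.1 + 10.7
= 258 + 33.10 + 10.70
= 301.8 mOsm/kg

301.8 mOsm/kg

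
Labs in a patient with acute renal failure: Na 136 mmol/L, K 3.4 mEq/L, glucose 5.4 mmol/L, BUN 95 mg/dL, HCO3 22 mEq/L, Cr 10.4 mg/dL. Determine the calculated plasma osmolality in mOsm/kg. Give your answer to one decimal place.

311.3 mOsm/kg

Calculated osmolality = 2·Na + glucose + BUN/2.8
= 2·136 + 5.4 + 95/2.8
= 272 + 5.40 + 33.93
= 311.33 mOsm/kg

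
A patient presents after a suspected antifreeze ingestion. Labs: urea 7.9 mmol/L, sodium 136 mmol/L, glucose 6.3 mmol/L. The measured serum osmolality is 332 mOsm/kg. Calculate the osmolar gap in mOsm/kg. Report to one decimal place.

45.8 mOsm/kg

Calculated osmolality = 2·Na + glucose + urea
= 2·136 + 6.3 + 7.9
= 272 + 6.30 + 7.90
= 286.2 mOsm/kg ≈ 286.2 mOsm/kg
Osmolar gap = measured − calculated = 332 − 286.2 = 45.8 mOsm/kg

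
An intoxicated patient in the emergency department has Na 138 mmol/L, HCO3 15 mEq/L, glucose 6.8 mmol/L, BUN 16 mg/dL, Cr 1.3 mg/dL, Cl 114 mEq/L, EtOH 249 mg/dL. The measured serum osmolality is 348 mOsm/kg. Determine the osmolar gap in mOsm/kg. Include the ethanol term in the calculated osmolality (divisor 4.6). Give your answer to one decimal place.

Calculated osmolality = 2·Na + glucose + BUN/2.8 + ethanol/4.6
= 2·138 + 6.8 + 16/2.8 + 249/4.6
= 276 + 6.80 + 5.71 + 54.13
= 342.64 mOsm/kg ≈ 342.6 mOsm/kg
Osmolar gap = measured − calculated = 348 − 342.6 = 5.4 mOsm/kg

5.4 mOsm/kg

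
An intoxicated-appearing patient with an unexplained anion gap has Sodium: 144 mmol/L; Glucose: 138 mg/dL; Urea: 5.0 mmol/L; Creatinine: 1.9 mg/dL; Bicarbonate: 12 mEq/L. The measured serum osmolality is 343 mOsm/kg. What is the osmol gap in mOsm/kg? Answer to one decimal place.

Calculated osmolality = 2·Na + glucose/18 + urea
= 2·144 + 138/18 + 5
= 288 + 7.67 + 5
= 300.67 mOsm/kg ≈ 300.7 mOsm/kg
Osmolar gap = measured − calculated = 343 − 300.7 = 42.3 mOsm/kg

42.3 mOsm/kg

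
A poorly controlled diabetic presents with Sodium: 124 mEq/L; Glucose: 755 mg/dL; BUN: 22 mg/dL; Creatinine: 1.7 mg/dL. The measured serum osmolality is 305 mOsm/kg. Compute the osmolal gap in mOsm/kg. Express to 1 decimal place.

7.2 mOsm/kg

Calculated osmolality = 2·Na + glucose/18 + BUN/2.8
= 2·124 + 755/18 + 22/2.8
= 248 + 41.94 + 7.86
= 297.8 mOsm/kg ≈ 297.8 mOsm/kg
Osmolar gap = measured − calculated = 305 − 297.8 = 7.2 mOsm/kg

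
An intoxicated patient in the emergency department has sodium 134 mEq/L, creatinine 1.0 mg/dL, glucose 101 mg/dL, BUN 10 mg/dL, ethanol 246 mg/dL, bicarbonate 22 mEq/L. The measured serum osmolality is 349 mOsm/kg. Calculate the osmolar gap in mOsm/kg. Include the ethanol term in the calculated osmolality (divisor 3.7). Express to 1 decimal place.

5.3 mOsm/kg

Calculated osmolality = 2·Na + glucose/18 + BUN/2.8 + ethanol/3.7
= 2·134 + 101/18 + 10/2.8 + 246/3.7
= 268 + 5.61 + 3.57 + 66.49
= 343.67 mOsm/kg ≈ 343.7 mOsm/kg
Osmolar gap = measured − calculated = 349 − 343.7 = 5.3 mOsm/kg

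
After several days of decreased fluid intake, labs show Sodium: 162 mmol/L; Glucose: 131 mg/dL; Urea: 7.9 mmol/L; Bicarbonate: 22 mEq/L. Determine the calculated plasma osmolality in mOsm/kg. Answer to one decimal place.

Calculated osmolality = 2·Na + glucose/18 + urea
= 2·162 + 131/18 + 7.9
= 324 + 7.28 + 7.90
= 339.18 mOsm/kg

339.2 mOsm/kg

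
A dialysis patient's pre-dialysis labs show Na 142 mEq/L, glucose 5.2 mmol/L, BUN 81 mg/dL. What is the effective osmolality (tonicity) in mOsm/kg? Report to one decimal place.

Effective osmolality excludes urea (freely permeant across cell membranes):
2·Na + glucose
= 2·142 + 5.2
= 284 + 5.2
= 289.2 mOsm/kg

289.2 mOsm/kg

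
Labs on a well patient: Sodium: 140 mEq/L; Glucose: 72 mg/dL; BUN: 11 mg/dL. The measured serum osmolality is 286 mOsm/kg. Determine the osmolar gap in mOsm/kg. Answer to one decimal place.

-1.9 mOsm/kg

Calculated osmolality = 2·Na + glucose/18 + BUN/2.8
= 2·140 + 72/18 + 11/2.8
= 280 + 4 + 3.93
= 287.93 mOsm/kg ≈ 287.9 mOsm/kg
Osmolar gap = measured − calculated = 286 − 287.9 = -1.9 mOsm/kg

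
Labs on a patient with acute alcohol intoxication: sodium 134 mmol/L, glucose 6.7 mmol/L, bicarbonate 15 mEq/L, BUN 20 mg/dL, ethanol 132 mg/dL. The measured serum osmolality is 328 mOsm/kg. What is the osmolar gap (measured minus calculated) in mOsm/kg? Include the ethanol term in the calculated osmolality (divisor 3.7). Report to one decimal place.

Calculated osmolality = 2·Na + glucose + BUN/2.8 + ethanol/3.7
= 2·134 + 6.7 + 20/2.8 + 132/3.7
= 268 + 6.70 + 7.14 + 35.68
= 317.52 mOsm/kg ≈ 317.5 mOsm/kg
Osmolar gap = measured − calculated = 328 − 317.5 = 10.5 mOsm/kg

10.5 mOsm/kg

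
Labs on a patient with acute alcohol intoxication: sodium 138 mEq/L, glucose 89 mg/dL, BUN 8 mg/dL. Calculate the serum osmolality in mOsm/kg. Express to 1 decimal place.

Calculated osmolality = 2·Na + glucose/18 + BUN/2.8
= 2·138 + 89/18 + 8/2.8
= 276 + 4.94 + 2.86
= 283.8 mOsm/kg

283.8 mOsm/kg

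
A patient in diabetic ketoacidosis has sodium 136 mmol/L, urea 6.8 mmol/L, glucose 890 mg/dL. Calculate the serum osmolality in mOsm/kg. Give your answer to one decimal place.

328.2 mOsm/kg

Calculated osmolality = 2·Na + glucose/18 + urea
= 2·136 + 890/18 + 6.8
= 272 + 49.44 + 6.80
= 328.24 mOsm/kg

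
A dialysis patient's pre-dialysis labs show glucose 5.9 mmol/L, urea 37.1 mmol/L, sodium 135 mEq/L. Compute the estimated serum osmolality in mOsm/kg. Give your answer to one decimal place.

313.0 mOsm/kg

Calculated osmolality = 2·Na + glucose + urea
= 2·135 + 5.9 + 37.1
= 270 + 5.90 + 37.10
= 313 mOsm/kg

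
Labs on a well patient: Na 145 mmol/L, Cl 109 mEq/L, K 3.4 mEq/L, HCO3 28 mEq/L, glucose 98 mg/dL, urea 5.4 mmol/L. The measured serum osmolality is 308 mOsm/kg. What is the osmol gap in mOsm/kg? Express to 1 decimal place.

7.2 mOsm/kg

Calculated osmolality = 2·Na + glucose/18 + urea
= 2·145 + 98/18 + 5.4
= 290 + 5.44 + 5.40
= 300.84 mOsm/kg ≈ 300.8 mOsm/kg
Osmolar gap = measured − calculated = 308 − 300.8 = 7.2 mOsm/kg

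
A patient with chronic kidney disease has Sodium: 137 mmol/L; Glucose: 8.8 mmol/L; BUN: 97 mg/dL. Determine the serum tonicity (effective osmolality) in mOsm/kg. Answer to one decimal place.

282.8 mOsm/kg

Effective osmolality excludes urea (freely permeant across cell membranes):
2·Na + glucose
= 2·137 + 8.8
= 274 + 8.8
= 282.8 mOsm/kg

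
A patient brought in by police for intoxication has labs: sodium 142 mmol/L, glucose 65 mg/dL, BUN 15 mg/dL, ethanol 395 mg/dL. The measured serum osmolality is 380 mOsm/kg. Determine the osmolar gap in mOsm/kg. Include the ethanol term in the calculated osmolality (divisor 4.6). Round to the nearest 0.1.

Calculated osmolality = 2·Na + glucose/18 + BUN/2.8 + ethanol/4.6
= 2·142 + 65/18 + 15/2.8 + 395/4.6
= 284 + 3.61 + 5.36 + 85.87
= 378.84 mOsm/kg ≈ 378.8 mOsm/kg
Osmolar gap = measured − calculated = 380 − 378.8 = 1.2 mOsm/kg

1.2 mOsm/kg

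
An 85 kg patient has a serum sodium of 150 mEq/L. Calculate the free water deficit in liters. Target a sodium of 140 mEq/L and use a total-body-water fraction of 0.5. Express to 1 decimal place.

TBW = 0.5 · 85 = 42.5 L
Free water deficit = TBW · (Na/140 − 1)
= 42.5 · (150/140 − 1)
= 42.5 · 0.0714
= 3.03 L

3.0 L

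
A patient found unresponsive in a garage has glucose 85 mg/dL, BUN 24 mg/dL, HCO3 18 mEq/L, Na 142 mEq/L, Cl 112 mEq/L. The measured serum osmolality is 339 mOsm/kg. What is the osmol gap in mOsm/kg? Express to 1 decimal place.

Calculated osmolality = 2·Na + glucose/18 + BUN/2.8
= 2·142 + 85/18 + 24/2.8
= 284 + 4.72 + 8.57
= 297.29 mOsm/kg ≈ 297.3 mOsm/kg
Osmolar gap = measured − calculated = 339 − 297.3 = 41.7 mOsm/kg

41.7 mOsm/kg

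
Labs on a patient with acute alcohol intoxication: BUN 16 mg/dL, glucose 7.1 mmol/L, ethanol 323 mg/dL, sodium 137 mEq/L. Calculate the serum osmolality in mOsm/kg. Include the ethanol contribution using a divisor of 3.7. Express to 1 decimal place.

374.1 mOsm/kg

Calculated osmolality = 2·Na + glucose + BUN/2.8 + ethanol/3.7
= 2·137 + 7.1 + 16/2.8 + 323/3.7
= 274 + 7.10 + 5.71 + 87.30
= 374.11 mOsm/kg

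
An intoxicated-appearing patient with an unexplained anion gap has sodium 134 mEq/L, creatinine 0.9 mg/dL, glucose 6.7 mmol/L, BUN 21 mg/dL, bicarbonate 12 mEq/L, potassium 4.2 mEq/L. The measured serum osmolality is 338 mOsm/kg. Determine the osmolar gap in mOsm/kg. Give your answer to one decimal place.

55.8 mOsm/kg

Calculated osmolality = 2·Na + glucose + BUN/2.8
= 2·134 + 6.7 + 21/2.8
= 268 + 6.70 + 7.50
= 282.2 mOsm/kg ≈ 282.2 mOsm/kg
Osmolar gap = measured − calculated = 338 − 282.2 = 55.8 mOsm/kg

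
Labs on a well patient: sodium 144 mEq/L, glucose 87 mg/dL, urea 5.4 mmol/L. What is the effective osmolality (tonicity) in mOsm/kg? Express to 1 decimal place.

Effective osmolality excludes urea (freely permeant across cell membranes):
2·Na + glucose/18
= 2·144 + 87/18
= 288 + 4.83
= 292.83 mOsm/kg

292.8 mOsm/kg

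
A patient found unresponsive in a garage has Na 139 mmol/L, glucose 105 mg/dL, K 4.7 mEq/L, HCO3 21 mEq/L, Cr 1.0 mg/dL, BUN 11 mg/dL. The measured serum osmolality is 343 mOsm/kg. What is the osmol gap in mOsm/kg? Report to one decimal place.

55.2 mOsm/kg

Calculated osmolality = 2·Na + glucose/18 + BUN/2.8
= 2·139 + 105/18 + 11/2.8
= 278 + 5.83 + 3.93
= 287.76 mOsm/kg ≈ 287.8 mOsm/kg
Osmolar gap = measured − calculated = 343 − 287.8 = 55.2 mOsm/kg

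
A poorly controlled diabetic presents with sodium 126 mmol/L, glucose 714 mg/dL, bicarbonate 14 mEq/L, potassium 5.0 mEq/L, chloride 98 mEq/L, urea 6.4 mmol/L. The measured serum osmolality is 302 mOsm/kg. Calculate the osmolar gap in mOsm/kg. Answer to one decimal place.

Calculated osmolality = 2·Na + glucose/18 + urea
= 2·126 + 714/18 + 6.4
= 252 + 39.67 + 6.40
= 298.07 mOsm/kg ≈ 298.1 mOsm/kg
Osmolar gap = measured − calculated = 302 − 298.1 = 3.9 mOsm/kg

3.9 mOsm/kg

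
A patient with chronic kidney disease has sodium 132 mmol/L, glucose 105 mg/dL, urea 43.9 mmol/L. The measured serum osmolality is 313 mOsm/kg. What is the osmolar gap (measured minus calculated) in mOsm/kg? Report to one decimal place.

Calculated osmolality = 2·Na + glucose/18 + urea
= 2·132 + 105/18 + 43.9
= 264 + 5.83 + 43.90
= 313.73 mOsm/kg ≈ 313.7 mOsm/kg
Osmolar gap = measured − calculated = 313 − 313.7 = -0.7 mOsm/kg

-0.7 mOsm/kg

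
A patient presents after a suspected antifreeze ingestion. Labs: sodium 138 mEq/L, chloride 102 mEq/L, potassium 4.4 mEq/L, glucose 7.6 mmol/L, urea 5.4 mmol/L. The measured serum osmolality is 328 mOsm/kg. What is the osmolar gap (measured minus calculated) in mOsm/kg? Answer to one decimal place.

Calculated osmolality = 2·Na + glucose + urea
= 2·138 + 7.6 + 5.4
= 276 + 7.60 + 5.40
= 289 mOsm/kg ≈ 289.0 mOsm/kg
Osmolar gap = measured − calculated = 328 − 289.0 = 39.0 mOsm/kg

39.0 mOsm/kg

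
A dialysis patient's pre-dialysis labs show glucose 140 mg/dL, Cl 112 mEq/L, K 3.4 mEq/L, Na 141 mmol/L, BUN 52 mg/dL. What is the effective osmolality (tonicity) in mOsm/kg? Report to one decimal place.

289.8 mOsm/kg

Effective osmolality excludes urea (freely permeant across cell membranes):
2·Na + glucose/18
= 2·141 + 140/18
= 282 + 7.78
= 289.78 mOsm/kg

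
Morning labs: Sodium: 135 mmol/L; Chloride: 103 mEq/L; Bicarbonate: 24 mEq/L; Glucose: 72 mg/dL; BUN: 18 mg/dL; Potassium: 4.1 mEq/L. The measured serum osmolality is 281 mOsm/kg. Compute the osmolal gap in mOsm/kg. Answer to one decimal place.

Calculated osmolality = 2·Na + glucose/18 + BUN/2.8
= 2·135 + 72/18 + 18/2.8
= 270 + 4 + 6.43
= 280.43 mOsm/kg ≈ 280.4 mOsm/kg
Osmolar gap = measured − calculated = 281 − 280.4 = 0.6 mOsm/kg

0.6 mOsm/kg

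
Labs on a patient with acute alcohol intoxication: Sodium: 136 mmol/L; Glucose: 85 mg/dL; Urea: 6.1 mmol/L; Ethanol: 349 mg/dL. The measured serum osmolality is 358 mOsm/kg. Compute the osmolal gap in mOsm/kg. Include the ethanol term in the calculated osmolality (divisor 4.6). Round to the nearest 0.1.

-0.7 mOsm/kg

Calculated osmolality = 2·Na + glucose/18 + urea + ethanol/4.6
= 2·136 + 85/18 + 6.1 + 349/4.6
= 272 + 4.72 + 6.10 + 75.87
= 358.69 mOsm/kg ≈ 358.7 mOsm/kg
Osmolar gap = measured − calculated = 358 − 358.7 = -0.7 mOsm/kg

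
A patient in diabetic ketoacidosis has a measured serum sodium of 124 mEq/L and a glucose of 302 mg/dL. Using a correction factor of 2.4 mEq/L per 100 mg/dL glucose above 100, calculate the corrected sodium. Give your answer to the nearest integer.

129 mEq/L

Corrected Na = measured Na + 2.4 · (glucose − 100)/100
= 124 + 2.4 · (302 − 100)/100
= 124 + 4.8
= 128.8 mEq/L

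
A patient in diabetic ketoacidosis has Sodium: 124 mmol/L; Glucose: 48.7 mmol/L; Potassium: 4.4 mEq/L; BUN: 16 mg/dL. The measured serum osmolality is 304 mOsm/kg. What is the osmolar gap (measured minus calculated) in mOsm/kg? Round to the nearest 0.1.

1.6 mOsm/kg

Calculated osmolality = 2·Na + glucose + BUN/2.8
= 2·124 + 48.7 + 16/2.8
= 248 + 48.70 + 5.71
= 302.41 mOsm/kg ≈ 302.4 mOsm/kg
Osmolar gap = measured − calculated = 304 − 302.4 = 1.6 mOsm/kg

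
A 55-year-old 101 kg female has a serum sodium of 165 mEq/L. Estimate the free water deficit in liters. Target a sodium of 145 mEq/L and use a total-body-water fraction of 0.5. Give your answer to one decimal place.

TBW = 0.5 · 101 = 50.5 L
Free water deficit = TBW · (Na/145 − 1)
= 50.5 · (165/145 − 1)
= 50.5 · 0.1379
= 6.96 L

7.0 L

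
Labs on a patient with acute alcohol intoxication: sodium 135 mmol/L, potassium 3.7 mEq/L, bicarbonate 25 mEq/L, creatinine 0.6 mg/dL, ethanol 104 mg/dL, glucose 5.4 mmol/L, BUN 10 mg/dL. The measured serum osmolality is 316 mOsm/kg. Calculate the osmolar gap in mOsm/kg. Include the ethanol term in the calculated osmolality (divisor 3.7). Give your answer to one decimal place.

8.9 mOsm/kg

Calculated osmolality = 2·Na + glucose + BUN/2.8 + ethanol/3.7
= 2·135 + 5.4 + 10/2.8 + 104/3.7
= 270 + 5.40 + 3.57 + 28.11
= 307.08 mOsm/kg ≈ 307.1 mOsm/kg
Osmolar gap = measured − calculated = 316 − 307.1 = 8.9 mOsm/kg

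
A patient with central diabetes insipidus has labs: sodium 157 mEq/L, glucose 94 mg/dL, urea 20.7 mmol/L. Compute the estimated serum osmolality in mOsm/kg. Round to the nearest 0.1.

339.9 mOsm/kg

Calculated osmolality = 2·Na + glucose/18 + urea
= 2·157 + 94/18 + 20.7
= 314 + 5.22 + 20.70
= 339.92 mOsm/kg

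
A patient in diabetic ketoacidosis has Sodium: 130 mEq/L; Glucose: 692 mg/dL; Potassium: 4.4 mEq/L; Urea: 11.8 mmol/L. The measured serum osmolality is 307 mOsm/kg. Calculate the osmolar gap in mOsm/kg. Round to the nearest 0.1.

-3.2 mOsm/kg

Calculated osmolality = 2·Na + glucose/18 + urea
= 2·130 + 692/18 + 11.8
= 260 + 38.44 + 11.80
= 310.24 mOsm/kg ≈ 310.2 mOsm/kg
Osmolar gap = measured − calculated = 307 − 310.2 = -3.2 mOsm/kg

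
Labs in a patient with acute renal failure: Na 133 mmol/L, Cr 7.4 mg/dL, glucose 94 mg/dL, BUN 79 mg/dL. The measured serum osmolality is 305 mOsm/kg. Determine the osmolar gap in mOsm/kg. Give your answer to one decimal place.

Calculated osmolality = 2·Na + glucose/18 + BUN/2.8
= 2·133 + 94/18 + 79/2.8
= 266 + 5.22 + 28.21
= 299.43 mOsm/kg ≈ 299.4 mOsm/kg
Osmolar gap = measured − calculated = 305 − 299.4 = 5.6 mOsm/kg

5.6 mOsm/kg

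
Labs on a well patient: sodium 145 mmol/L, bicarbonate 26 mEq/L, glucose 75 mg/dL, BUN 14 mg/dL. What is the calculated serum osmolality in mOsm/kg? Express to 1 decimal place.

Calculated osmolality = 2·Na + glucose/18 + BUN/2.8
= 2·145 + 75/18 + 14/2.8
= 290 + 4.17 + 5
= 299.17 mOsm/kg

299.2 mOsm/kg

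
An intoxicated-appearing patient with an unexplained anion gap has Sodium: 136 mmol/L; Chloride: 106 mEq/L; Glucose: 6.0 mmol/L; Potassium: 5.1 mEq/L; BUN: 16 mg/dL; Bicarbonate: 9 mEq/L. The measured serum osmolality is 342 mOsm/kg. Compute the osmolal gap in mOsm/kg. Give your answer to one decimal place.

Calculated osmolality = 2·Na + glucose + BUN/2.8
= 2·136 + 6 + 16/2.8
= 272 + 6 + 5.71
= 283.71 mOsm/kg ≈ 283.7 mOsm/kg
Osmolar gap = measured − calculated = 342 − 283.7 = 58.3 mOsm/kg

58.3 mOsm/kg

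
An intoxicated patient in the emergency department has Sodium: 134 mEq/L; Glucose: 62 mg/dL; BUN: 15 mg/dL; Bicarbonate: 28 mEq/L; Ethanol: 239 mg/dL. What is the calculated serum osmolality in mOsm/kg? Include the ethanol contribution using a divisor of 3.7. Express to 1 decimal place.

341.4 mOsm/kg

Calculated osmolality = 2·Na + glucose/18 + BUN/2.8 + ethanol/3.7
= 2·134 + 62/18 + 15/2.8 + 239/3.7
= 268 + 3.44 + 5.36 + 64.59
= 341.39 mOsm/kg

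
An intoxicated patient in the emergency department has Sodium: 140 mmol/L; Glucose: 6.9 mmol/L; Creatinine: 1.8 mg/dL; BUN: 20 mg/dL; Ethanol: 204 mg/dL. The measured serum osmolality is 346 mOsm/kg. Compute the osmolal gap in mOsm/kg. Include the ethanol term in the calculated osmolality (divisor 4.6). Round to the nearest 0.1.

Calculated osmolality = 2·Na + glucose + BUN/2.8 + ethanol/4.6
= 2·140 + 6.9 + 20/2.8 + 204/4.6
= 280 + 6.90 + 7.14 + 44.35
= 338.39 mOsm/kg ≈ 338.4 mOsm/kg
Osmolar gap = measured − calculated = 346 − 338.4 = 7.6 mOsm/kg

7.6 mOsm/kg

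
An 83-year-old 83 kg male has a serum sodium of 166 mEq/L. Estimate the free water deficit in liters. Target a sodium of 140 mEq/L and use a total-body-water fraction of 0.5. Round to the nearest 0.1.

7.7 L

TBW = 0.5 · 83 = 41.5 L
Free water deficit = TBW · (Na/140 − 1)
= 41.5 · (166/140 − 1)
= 41.5 · 0.1857
= 7.71 L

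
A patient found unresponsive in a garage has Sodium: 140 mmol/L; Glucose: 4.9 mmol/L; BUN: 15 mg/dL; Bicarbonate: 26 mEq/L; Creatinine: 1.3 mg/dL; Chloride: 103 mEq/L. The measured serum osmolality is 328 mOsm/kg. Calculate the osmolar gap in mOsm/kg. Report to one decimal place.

37.7 mOsm/kg

Calculated osmolality = 2·Na + glucose + BUN/2.8
= 2·140 + 4.9 + 15/2.8
= 280 + 4.90 + 5.36
= 290.26 mOsm/kg ≈ 290.3 mOsm/kg
Osmolar gap = measured − calculated = 328 − 290.3 = 37.7 mOsm/kg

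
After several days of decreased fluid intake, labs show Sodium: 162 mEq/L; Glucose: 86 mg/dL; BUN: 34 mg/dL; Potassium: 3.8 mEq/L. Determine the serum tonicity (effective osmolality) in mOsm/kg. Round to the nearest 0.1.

328.8 mOsm/kg

Effective osmolality excludes urea (freely permeant across cell membranes):
2·Na + glucose/18
= 2·162 + 86/18
= 324 + 4.78
= 328.78 mOsm/kg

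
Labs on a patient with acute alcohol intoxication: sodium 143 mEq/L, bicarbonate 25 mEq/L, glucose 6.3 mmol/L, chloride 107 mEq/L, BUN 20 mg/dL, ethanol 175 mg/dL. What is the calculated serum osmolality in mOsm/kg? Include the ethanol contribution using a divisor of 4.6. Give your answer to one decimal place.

337.5 mOsm/kg

Calculated osmolality = 2·Na + glucose + BUN/2.8 + ethanol/4.6
= 2·143 + 6.3 + 20/2.8 + 175/4.6
= 286 + 6.30 + 7.14 + 38.04
= 337.48 mOsm/kg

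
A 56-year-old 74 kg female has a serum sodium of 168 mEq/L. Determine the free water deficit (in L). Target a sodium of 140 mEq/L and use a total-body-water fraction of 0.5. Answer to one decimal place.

TBW = 0.5 · 74 = 37 L
Free water deficit = TBW · (Na/140 − 1)
= 37 · (168/140 − 1)
= 37 · 0.2
= 7.4 L

7.4 L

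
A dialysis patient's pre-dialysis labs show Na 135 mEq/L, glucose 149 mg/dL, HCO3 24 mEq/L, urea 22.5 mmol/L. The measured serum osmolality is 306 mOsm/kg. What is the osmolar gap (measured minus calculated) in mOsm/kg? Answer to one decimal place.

5.2 mOsm/kg

Calculated osmolality = 2·Na + glucose/18 + urea
= 2·135 + 149/18 + 22.5
= 270 + 8.28 + 22.50
= 300.78 mOsm/kg ≈ 300.8 mOsm/kg
Osmolar gap = measured − calculated = 306 − 300.8 = 5.2 mOsm/kg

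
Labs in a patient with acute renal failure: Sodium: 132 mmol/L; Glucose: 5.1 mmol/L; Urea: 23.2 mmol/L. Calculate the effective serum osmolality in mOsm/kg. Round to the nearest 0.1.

Effective osmolality excludes urea (freely permeant across cell membranes):
2·Na + glucose
= 2·132 + 5.1
= 264 + 5.1
= 269.1 mOsm/kg

269.1 mOsm/kg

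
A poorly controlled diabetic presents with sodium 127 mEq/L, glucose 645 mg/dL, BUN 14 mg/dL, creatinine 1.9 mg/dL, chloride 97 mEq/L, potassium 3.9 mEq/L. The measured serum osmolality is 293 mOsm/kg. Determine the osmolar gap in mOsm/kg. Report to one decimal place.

Calculated osmolality = 2·Na + glucose/18 + BUN/2.8
= 2·127 + 645/18 + 14/2.8
= 254 + 35.83 + 5
= 294.83 mOsm/kg ≈ 294.8 mOsm/kg
Osmolar gap = measured − calculated = 293 − 294.8 = -1.8 mOsm/kg

-1.8 mOsm/kg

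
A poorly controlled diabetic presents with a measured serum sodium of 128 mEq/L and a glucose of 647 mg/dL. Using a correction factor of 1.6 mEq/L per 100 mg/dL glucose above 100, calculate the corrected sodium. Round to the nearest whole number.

137 mEq/L

Corrected Na = measured Na + 1.6 · (glucose − 100)/100
= 128 + 1.6 · (647 − 100)/100
= 128 + 8.8
= 136.8 mEq/L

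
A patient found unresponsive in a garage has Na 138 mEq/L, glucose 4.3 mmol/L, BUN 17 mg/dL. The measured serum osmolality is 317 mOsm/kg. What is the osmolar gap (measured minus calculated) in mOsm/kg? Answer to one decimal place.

30.6 mOsm/kg

Calculated osmolality = 2·Na + glucose + BUN/2.8
= 2·138 + 4.3 + 17/2.8
= 276 + 4.30 + 6.07
= 286.37 mOsm/kg ≈ 286.4 mOsm/kg
Osmolar gap = measured − calculated = 317 − 286.4 = 30.6 mOsm/kg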